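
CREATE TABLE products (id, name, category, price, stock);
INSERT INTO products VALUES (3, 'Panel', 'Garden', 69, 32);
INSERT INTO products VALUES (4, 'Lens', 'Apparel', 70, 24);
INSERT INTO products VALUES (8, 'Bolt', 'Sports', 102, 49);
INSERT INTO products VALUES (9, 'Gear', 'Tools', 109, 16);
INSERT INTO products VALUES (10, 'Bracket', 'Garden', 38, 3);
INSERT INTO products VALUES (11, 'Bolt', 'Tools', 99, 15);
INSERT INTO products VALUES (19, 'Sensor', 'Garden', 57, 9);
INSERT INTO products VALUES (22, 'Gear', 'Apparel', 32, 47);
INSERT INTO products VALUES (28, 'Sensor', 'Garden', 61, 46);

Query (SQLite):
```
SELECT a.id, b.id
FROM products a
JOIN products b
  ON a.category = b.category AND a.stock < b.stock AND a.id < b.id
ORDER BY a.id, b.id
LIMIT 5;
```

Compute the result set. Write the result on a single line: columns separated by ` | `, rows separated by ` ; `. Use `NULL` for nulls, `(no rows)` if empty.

3 | 28 ; 4 | 22 ; 10 | 19 ; 10 | 28 ; 19 | 28

Pairs (a,b) with same category, a.stock < b.stock, a.id < b.id.
category groups: Apparel:{4,22} Garden:{3,10,19,28} Sports:{8} Tools:{9,11}
Ordered by (a.id, b.id); first 5.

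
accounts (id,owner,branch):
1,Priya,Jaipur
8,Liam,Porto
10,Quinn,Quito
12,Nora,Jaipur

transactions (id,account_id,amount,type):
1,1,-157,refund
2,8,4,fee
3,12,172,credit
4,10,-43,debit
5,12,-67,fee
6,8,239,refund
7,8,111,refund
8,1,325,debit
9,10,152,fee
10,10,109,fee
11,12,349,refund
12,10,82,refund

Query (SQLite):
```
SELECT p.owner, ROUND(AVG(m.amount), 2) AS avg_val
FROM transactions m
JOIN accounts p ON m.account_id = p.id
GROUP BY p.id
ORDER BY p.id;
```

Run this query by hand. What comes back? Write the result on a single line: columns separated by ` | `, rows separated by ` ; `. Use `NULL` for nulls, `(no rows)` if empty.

Join each transactions row to its accounts via account_id.
Group joined rows by accounts.id; compute ROUND(AVG(m.amount), 2) per group.
  1: ids {1, 8} → ROUND(AVG(m.amount), 2)=84
  8: ids {2, 6, 7} → ROUND(AVG(m.amount), 2)=118
  10: ids {4, 9, 10, 12} → ROUND(AVG(m.amount), 2)=75
  12: ids {3, 5, 11} → ROUND(AVG(m.amount), 2)=151.33

Priya | 84 ; Liam | 118 ; Quinn | 75 ; Nora | 151.33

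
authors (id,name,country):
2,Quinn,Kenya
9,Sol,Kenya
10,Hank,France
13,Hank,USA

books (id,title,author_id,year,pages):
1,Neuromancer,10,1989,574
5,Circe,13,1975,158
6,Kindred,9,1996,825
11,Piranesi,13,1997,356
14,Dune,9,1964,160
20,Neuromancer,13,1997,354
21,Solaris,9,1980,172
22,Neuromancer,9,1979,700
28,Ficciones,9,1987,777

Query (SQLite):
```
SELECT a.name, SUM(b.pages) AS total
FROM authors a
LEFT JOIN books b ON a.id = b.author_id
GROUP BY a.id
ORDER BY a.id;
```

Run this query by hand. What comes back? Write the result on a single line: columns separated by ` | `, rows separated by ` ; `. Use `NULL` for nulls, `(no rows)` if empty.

LEFT JOIN keeps every authors row; unmatched ones get NULL for books columns.
Group by authors.id and compute SUM(b.pages). SUM over an all-NULL group is NULL.
  2: ids {—} → SUM(b.pages)=NULL
  9: ids {6, 14, 21, 22, 28} → SUM(b.pages)=2634
  10: ids {1} → SUM(b.pages)=574
  13: ids {5, 11, 20} → SUM(b.pages)=868

Quinn | NULL ; Sol | 2634 ; Hank | 574 ; Hank | 868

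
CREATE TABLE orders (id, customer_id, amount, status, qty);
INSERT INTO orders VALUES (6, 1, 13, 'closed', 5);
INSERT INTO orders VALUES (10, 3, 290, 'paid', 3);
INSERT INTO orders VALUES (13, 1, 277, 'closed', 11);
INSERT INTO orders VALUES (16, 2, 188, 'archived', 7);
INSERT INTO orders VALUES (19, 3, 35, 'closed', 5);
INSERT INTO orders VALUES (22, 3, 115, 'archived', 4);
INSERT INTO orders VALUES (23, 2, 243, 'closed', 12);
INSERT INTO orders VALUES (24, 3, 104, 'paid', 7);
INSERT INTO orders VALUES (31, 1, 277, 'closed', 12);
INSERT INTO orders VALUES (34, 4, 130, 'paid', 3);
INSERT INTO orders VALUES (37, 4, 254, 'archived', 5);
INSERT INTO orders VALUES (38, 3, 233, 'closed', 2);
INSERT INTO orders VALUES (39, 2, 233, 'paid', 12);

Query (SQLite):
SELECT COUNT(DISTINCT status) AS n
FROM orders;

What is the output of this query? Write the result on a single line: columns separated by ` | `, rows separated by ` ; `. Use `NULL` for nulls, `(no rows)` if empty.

Count distinct non-NULL status values.

3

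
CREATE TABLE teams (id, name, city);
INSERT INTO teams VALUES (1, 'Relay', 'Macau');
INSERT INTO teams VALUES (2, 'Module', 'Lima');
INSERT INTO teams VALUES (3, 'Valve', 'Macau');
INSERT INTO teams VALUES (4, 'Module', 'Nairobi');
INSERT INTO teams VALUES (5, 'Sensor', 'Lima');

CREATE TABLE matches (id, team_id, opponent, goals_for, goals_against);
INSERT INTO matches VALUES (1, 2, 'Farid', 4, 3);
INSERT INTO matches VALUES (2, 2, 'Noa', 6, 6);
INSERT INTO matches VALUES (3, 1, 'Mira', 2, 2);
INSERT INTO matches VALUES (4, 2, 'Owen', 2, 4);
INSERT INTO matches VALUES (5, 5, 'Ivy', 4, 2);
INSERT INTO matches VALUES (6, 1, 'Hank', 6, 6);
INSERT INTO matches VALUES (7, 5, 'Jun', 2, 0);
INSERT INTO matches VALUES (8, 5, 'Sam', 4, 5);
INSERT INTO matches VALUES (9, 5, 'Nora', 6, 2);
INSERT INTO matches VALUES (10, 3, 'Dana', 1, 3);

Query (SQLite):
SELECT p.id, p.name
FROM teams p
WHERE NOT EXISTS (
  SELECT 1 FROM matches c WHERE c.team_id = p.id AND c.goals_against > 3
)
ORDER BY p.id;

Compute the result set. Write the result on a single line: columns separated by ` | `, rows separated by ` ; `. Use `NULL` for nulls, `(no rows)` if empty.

For each teams row, check whether any matches with matching team_id has goals_against > 3.
Keep rows where that is false.

3 | Valve ; 4 | Module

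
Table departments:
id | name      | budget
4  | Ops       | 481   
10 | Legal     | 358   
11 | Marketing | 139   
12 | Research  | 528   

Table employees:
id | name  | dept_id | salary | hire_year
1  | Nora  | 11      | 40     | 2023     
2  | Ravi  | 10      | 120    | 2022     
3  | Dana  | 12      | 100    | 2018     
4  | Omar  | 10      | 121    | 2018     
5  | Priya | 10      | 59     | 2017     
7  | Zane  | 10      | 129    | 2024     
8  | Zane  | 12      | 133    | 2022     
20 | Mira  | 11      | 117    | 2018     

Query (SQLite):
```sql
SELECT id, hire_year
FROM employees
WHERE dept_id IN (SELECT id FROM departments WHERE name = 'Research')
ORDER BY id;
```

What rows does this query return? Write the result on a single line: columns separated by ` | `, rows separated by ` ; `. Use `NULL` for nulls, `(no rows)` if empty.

3 | 2018 ; 8 | 2022

Inner query: departments.id where name = 'Research'.
Outer: keep employees rows whose dept_id is in that set.
Inner query → {12}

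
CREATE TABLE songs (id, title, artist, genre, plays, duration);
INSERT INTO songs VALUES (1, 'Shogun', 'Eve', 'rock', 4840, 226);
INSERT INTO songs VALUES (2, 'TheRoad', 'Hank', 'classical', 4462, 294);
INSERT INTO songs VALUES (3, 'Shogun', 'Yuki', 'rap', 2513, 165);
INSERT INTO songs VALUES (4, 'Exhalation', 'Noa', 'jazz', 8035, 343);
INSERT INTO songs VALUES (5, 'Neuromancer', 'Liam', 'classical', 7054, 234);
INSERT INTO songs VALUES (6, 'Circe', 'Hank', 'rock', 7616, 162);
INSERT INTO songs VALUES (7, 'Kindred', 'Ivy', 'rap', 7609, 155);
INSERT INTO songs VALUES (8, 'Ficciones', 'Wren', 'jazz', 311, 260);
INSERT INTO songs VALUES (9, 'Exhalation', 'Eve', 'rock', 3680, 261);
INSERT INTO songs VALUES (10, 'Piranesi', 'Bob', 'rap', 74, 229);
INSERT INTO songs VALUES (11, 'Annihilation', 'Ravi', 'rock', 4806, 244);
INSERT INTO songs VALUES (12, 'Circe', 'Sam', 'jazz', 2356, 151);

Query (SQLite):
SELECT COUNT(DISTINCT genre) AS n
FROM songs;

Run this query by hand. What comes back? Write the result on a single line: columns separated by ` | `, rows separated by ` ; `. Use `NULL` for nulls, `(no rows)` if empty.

4

Count distinct non-NULL genre values.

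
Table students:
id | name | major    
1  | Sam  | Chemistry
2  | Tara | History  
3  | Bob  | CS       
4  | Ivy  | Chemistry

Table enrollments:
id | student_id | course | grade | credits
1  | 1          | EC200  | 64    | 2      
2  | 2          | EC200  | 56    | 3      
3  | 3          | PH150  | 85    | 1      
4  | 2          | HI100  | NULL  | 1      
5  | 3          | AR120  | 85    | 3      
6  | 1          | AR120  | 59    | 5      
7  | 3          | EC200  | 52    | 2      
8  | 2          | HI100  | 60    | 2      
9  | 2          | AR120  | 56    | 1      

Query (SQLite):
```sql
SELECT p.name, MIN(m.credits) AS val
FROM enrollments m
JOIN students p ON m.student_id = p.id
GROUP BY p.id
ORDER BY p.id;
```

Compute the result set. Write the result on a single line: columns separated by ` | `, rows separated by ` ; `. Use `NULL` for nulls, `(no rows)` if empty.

Join each enrollments row to its students via student_id.
Group joined rows by students.id; compute MIN(m.credits) per group.
  1: ids {1, 6} → MIN(m.credits)=2
  2: ids {2, 4, 8, 9} → MIN(m.credits)=1
  3: ids {3, 5, 7} → MIN(m.credits)=1

Sam | 2 ; Tara | 1 ; Bob | 1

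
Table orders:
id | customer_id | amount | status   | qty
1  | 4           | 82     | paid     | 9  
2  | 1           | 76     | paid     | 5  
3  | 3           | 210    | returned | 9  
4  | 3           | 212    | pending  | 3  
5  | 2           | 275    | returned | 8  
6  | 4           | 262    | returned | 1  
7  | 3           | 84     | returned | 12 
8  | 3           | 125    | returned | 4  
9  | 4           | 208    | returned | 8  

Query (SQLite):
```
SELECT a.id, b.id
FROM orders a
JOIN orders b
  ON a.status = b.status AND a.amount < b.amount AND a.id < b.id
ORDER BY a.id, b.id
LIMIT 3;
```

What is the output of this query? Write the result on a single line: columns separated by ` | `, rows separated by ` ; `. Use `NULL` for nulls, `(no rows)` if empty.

3 | 5 ; 3 | 6 ; 7 | 8

Pairs (a,b) with same status, a.amount < b.amount, a.id < b.id.
status groups: paid:{1,2} pending:{4} returned:{3,5,6,7,8,9}
Ordered by (a.id, b.id); first 3.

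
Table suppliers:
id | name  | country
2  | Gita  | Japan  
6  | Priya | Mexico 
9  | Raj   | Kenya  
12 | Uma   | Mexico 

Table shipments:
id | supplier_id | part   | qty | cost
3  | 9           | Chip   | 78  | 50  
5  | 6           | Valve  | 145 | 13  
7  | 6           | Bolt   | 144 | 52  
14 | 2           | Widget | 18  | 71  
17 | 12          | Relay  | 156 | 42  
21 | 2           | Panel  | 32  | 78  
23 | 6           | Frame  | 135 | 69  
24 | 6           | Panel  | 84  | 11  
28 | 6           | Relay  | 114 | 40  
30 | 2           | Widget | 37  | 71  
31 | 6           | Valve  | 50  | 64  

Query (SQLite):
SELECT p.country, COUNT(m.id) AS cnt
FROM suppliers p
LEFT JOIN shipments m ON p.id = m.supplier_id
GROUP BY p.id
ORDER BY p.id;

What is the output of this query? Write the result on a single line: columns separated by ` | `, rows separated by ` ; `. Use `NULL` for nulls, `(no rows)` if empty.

Japan | 3 ; Mexico | 6 ; Kenya | 1 ; Mexico | 1

LEFT JOIN keeps every suppliers row; unmatched ones get NULL for shipments columns.
Group by suppliers.id and compute COUNT(m.id). COUNT(col) of an all-NULL group is 0.
  2: ids {14, 21, 30} → COUNT(m.id)=3
  6: ids {5, 7, 23, 24, 28, 31} → COUNT(m.id)=6
  9: ids {3} → COUNT(m.id)=1
  12: ids {17} → COUNT(m.id)=1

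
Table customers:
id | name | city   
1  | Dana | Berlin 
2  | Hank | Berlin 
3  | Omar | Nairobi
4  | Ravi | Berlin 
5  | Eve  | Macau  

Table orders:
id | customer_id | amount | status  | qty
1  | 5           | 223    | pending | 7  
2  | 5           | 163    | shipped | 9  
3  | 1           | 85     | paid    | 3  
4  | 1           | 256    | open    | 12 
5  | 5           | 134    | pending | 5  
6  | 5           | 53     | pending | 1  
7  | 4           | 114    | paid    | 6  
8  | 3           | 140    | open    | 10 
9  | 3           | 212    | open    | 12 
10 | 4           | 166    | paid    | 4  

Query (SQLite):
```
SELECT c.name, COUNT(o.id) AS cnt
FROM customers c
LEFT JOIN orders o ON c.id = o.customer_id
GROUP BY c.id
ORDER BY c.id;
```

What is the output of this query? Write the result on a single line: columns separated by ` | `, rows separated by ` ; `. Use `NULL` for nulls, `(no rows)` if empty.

LEFT JOIN keeps every customers row; unmatched ones get NULL for orders columns.
Group by customers.id and compute COUNT(o.id). COUNT(col) of an all-NULL group is 0.
  1: ids {3, 4} → COUNT(o.id)=2
  2: ids {—} → COUNT(o.id)=0
  3: ids {8, 9} → COUNT(o.id)=2
  4: ids {7, 10} → COUNT(o.id)=2
  5: ids {1, 2, 5, 6} → COUNT(o.id)=4

Dana | 2 ; Hank | 0 ; Omar | 2 ; Ravi | 2 ; Eve | 4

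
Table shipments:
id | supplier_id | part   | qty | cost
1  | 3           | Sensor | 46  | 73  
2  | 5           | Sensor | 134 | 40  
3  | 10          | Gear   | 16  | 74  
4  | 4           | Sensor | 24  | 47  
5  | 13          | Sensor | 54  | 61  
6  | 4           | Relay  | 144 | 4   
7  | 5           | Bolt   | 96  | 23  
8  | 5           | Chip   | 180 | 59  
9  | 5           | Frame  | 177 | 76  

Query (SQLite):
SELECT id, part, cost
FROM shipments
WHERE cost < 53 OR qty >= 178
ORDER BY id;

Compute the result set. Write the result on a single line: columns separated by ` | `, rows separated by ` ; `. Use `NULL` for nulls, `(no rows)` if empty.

cost < 53: ids {2, 4, 6, 7}
qty >= 178: ids {8}
Combine with OR.

2 | Sensor | 40 ; 4 | Sensor | 47 ; 6 | Relay | 4 ; 7 | Bolt | 23 ; 8 | Chip | 59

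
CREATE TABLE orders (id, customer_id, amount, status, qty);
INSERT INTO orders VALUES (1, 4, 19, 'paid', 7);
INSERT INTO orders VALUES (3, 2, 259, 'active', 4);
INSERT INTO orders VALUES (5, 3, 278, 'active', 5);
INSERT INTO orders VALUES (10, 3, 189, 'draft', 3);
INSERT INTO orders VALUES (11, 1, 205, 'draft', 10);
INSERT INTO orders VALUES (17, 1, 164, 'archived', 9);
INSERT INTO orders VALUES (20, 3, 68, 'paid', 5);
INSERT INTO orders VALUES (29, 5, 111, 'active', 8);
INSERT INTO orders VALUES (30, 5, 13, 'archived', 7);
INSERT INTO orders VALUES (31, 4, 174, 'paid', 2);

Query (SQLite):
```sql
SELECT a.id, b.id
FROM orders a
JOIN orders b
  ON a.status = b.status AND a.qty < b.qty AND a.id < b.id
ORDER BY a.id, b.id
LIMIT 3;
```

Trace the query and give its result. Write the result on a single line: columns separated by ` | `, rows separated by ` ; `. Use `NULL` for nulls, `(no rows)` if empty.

3 | 5 ; 3 | 29 ; 5 | 29

Pairs (a,b) with same status, a.qty < b.qty, a.id < b.id.
status groups: active:{3,5,29} archived:{17,30} draft:{10,11} paid:{1,20,31}
Ordered by (a.id, b.id); first 3.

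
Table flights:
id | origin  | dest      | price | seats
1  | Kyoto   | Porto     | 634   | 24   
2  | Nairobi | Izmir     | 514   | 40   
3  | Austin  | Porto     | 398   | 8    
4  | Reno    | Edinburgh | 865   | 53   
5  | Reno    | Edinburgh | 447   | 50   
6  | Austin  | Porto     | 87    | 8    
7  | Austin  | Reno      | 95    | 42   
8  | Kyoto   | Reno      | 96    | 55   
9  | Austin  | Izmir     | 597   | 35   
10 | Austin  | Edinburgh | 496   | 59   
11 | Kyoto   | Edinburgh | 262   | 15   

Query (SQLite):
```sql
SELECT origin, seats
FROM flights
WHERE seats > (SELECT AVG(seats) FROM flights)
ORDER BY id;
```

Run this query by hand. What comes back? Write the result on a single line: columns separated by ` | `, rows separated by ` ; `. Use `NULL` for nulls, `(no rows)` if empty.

Nairobi | 40 ; Reno | 53 ; Reno | 50 ; Austin | 42 ; Kyoto | 55 ; Austin | 59

Scalar subquery: AVG(seats) over all flights rows = 35.363636 (≈; comparison uses full precision).
Keep rows where seats > that value.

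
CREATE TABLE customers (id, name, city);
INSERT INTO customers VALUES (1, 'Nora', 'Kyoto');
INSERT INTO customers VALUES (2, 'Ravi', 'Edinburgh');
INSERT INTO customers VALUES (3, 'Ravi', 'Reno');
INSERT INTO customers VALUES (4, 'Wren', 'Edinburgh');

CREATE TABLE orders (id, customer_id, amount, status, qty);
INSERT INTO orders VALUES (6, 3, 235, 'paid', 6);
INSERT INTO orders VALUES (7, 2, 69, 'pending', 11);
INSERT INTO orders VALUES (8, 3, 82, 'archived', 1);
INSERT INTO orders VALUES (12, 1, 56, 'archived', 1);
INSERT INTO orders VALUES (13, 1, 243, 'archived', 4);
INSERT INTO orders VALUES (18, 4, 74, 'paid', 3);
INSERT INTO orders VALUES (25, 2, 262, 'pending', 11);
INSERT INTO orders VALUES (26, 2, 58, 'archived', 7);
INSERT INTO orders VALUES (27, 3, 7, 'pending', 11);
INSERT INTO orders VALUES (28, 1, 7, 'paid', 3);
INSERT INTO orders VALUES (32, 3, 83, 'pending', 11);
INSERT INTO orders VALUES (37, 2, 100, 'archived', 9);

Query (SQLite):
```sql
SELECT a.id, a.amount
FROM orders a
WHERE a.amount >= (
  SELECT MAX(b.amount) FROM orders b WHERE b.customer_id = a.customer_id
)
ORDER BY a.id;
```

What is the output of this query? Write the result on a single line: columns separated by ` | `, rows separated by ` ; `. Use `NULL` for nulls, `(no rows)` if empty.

For each orders row a, compute MAX(amount) over rows sharing a.customer_id.
Keep row a if a.amount >= that per-group MAX.
  customer_id=1: MAX(amount) = 243
  customer_id=2: MAX(amount) = 262
  customer_id=3: MAX(amount) = 235
  customer_id=4: MAX(amount) = 74

6 | 235 ; 13 | 243 ; 18 | 74 ; 25 | 262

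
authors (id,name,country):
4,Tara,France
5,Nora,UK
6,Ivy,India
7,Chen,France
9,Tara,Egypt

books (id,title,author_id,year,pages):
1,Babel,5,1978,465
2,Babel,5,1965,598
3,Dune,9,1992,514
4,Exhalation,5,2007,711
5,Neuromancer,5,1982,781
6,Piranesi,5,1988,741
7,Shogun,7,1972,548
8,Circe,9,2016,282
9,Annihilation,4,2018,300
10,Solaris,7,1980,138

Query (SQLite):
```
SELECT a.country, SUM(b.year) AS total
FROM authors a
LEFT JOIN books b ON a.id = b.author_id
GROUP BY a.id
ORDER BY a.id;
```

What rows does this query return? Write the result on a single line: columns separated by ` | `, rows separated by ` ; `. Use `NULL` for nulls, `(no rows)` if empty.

LEFT JOIN keeps every authors row; unmatched ones get NULL for books columns.
Group by authors.id and compute SUM(b.year). SUM over an all-NULL group is NULL.
  4: ids {9} → SUM(b.year)=2018
  5: ids {1, 2, 4, 5, 6} → SUM(b.year)=9920
  6: ids {—} → SUM(b.year)=NULL
  7: ids {7, 10} → SUM(b.year)=3952
  9: ids {3, 8} → SUM(b.year)=4008

France | 2018 ; UK | 9920 ; India | NULL ; France | 3952 ; Egypt | 4008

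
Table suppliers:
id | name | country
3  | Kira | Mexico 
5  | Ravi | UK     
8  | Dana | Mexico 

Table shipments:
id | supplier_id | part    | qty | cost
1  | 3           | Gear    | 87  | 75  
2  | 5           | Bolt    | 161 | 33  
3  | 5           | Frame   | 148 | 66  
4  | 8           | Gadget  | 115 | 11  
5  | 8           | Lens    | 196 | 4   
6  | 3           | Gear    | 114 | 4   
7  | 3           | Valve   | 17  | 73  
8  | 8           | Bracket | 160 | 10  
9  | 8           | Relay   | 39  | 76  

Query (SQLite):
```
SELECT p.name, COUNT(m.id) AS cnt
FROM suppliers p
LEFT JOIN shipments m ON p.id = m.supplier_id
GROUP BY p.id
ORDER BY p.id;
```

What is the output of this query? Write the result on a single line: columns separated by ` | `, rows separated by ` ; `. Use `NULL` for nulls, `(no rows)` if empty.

Kira | 3 ; Ravi | 2 ; Dana | 4

LEFT JOIN keeps every suppliers row; unmatched ones get NULL for shipments columns.
Group by suppliers.id and compute COUNT(m.id). COUNT(col) of an all-NULL group is 0.
  3: ids {1, 6, 7} → COUNT(m.id)=3
  5: ids {2, 3} → COUNT(m.id)=2
  8: ids {4, 5, 8, 9} → COUNT(m.id)=4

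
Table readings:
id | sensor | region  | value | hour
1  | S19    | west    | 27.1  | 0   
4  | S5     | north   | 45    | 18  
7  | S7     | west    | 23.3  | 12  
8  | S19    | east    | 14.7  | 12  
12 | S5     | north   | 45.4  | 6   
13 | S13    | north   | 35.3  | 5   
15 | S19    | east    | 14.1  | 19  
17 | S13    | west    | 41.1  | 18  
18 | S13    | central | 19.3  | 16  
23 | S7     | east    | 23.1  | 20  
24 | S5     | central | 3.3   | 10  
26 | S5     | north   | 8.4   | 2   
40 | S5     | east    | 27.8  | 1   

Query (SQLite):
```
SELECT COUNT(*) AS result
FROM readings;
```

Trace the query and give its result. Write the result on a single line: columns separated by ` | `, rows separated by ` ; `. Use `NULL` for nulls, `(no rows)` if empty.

13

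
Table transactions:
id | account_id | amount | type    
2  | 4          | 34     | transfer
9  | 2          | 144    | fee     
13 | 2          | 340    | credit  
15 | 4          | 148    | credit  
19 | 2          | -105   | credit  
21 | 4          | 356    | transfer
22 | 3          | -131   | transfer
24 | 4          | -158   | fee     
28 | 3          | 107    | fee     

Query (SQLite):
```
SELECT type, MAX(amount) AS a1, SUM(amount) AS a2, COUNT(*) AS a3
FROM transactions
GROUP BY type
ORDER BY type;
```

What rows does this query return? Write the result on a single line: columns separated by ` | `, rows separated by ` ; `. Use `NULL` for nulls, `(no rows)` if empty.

credit | 340 | 383 | 3 ; fee | 144 | 93 | 3 ; transfer | 356 | 259 | 3

Group transactions by type.
Per group compute: MAX(amount), SUM(amount), COUNT(*).
  credit: ids {13, 15, 19} → MAX(amount)=340, SUM(amount)=383, COUNT(*)=3
  fee: ids {9, 24, 28} → MAX(amount)=144, SUM(amount)=93, COUNT(*)=3
  transfer: ids {2, 21, 22} → MAX(amount)=356, SUM(amount)=259, COUNT(*)=3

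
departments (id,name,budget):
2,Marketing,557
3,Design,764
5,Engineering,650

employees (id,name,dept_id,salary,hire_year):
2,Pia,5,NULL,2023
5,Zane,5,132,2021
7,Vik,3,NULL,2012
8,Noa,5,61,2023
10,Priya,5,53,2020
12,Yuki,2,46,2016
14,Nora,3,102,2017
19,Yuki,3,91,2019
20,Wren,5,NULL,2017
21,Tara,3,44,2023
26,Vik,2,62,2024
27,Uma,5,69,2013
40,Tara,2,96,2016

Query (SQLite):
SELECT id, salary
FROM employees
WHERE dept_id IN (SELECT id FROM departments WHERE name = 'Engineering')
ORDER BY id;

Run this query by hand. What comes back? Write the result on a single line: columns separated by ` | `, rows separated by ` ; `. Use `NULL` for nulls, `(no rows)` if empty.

2 | NULL ; 5 | 132 ; 8 | 61 ; 10 | 53 ; 20 | NULL ; 27 | 69

Inner query: departments.id where name = 'Engineering'.
Outer: keep employees rows whose dept_id is in that set.
Inner query → {5}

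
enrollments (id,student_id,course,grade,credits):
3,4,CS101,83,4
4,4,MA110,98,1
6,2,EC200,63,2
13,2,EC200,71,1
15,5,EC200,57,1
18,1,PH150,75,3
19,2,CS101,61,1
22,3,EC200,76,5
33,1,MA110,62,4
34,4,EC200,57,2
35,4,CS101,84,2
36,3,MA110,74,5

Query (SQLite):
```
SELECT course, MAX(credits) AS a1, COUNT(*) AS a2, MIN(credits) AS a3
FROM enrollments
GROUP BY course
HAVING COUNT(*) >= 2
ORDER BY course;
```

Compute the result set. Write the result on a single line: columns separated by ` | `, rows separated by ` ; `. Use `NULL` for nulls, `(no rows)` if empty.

CS101 | 4 | 3 | 1 ; EC200 | 5 | 5 | 1 ; MA110 | 5 | 3 | 1

Group enrollments by course.
Per group compute: MAX(credits), COUNT(*), MIN(credits).
HAVING: drop groups with fewer than 2 rows.
  CS101: ids {3, 19, 35} → MAX(credits)=4, COUNT(*)=3, MIN(credits)=1
  EC200: ids {6, 13, 15, 22, 34} → MAX(credits)=5, COUNT(*)=5, MIN(credits)=1
  MA110: ids {4, 33, 36} → MAX(credits)=5, COUNT(*)=3, MIN(credits)=1
  PH150: ids {18} → MAX(credits)=3, COUNT(*)=1, MIN(credits)=3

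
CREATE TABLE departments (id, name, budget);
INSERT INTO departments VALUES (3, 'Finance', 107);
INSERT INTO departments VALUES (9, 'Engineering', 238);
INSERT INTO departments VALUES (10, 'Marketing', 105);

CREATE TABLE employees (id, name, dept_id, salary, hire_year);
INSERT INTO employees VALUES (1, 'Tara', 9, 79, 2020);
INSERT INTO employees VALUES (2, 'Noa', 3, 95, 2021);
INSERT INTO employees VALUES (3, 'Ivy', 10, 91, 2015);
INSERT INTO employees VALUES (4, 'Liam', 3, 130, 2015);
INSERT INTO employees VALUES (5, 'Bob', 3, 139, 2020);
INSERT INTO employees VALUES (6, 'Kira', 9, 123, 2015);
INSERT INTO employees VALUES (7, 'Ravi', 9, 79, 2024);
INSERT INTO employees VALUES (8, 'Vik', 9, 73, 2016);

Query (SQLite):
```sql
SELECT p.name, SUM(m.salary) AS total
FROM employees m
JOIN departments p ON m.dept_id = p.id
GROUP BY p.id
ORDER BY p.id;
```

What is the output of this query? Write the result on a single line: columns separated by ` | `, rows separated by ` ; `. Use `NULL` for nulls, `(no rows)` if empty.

Finance | 364 ; Engineering | 354 ; Marketing | 91

Join each employees row to its departments via dept_id.
Group joined rows by departments.id; compute SUM(m.salary) per group.
  3: ids {2, 4, 5} → SUM(m.salary)=364
  9: ids {1, 6, 7, 8} → SUM(m.salary)=354
  10: ids {3} → SUM(m.salary)=91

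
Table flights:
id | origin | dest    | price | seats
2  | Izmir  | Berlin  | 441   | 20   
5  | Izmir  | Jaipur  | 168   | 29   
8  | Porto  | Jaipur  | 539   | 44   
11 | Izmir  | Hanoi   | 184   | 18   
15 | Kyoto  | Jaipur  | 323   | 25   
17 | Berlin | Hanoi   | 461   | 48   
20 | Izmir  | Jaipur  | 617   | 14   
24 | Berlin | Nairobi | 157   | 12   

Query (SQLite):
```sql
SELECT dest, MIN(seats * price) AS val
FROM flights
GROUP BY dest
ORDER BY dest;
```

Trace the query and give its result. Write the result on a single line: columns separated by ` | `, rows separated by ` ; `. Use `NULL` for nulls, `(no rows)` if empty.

For each row compute seats * price.
Group by dest; take MIN of the expression per group.
  Berlin: ids {2} → MIN(seats * price)=8820
  Hanoi: ids {11, 17} → MIN(seats * price)=3312
  Jaipur: ids {5, 8, 15, 20} → MIN(seats * price)=4872
  Nairobi: ids {24} → MIN(seats * price)=1884

Berlin | 8820 ; Hanoi | 3312 ; Jaipur | 4872 ; Nairobi | 1884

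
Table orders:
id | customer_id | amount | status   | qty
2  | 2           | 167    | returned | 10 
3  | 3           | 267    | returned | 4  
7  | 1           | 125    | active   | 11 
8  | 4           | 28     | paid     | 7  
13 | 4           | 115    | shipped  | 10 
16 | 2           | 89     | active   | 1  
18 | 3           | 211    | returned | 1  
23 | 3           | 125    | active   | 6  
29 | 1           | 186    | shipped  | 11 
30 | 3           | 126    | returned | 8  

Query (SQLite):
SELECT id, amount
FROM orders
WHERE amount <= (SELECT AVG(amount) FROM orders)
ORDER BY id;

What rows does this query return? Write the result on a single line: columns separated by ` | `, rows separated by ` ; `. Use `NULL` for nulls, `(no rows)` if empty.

Scalar subquery: AVG(amount) over all orders rows = 143.9.
Keep rows where amount <= that value.

7 | 125 ; 8 | 28 ; 13 | 115 ; 16 | 89 ; 23 | 125 ; 30 | 126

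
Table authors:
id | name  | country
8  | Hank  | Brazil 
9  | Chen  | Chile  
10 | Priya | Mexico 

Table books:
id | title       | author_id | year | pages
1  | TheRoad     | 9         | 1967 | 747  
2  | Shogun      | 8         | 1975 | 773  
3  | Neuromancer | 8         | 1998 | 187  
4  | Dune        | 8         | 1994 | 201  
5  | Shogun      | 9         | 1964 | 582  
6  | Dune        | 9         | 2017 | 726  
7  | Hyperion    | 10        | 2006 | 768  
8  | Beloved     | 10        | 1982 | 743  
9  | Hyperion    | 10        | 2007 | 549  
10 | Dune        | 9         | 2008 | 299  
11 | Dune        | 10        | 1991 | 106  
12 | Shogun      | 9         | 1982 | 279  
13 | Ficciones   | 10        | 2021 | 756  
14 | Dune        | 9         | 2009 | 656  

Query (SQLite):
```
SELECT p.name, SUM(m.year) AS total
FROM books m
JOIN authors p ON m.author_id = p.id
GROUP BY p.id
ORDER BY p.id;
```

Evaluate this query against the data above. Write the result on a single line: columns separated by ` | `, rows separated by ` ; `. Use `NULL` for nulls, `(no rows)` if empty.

Join each books row to its authors via author_id.
Group joined rows by authors.id; compute SUM(m.year) per group.
  8: ids {2, 3, 4} → SUM(m.year)=5967
  9: ids {1, 5, 6, 10, 12, 14} → SUM(m.year)=11947
  10: ids {7, 8, 9, 11, 13} → SUM(m.year)=10007

Hank | 5967 ; Chen | 11947 ; Priya | 10007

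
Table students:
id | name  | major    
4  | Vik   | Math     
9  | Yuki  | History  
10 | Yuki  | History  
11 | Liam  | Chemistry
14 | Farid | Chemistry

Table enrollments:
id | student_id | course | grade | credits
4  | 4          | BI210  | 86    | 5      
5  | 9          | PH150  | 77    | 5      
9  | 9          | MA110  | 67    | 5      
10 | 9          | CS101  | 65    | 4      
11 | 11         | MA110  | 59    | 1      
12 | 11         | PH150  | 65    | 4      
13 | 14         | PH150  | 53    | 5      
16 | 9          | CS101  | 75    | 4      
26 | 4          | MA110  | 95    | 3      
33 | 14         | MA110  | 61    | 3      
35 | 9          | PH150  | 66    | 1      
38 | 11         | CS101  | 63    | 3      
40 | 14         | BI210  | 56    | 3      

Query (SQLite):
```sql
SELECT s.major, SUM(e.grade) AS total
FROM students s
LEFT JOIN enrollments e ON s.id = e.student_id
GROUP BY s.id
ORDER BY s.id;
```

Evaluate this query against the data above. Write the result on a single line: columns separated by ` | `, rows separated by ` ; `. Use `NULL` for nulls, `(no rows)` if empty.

LEFT JOIN keeps every students row; unmatched ones get NULL for enrollments columns.
Group by students.id and compute SUM(e.grade). SUM over an all-NULL group is NULL.
  4: ids {4, 26} → SUM(e.grade)=181
  9: ids {5, 9, 10, 16, 35} → SUM(e.grade)=350
  10: ids {—} → SUM(e.grade)=NULL
  11: ids {11, 12, 38} → SUM(e.grade)=187
  14: ids {13, 33, 40} → SUM(e.grade)=170

Math | 181 ; History | 350 ; History | NULL ; Chemistry | 187 ; Chemistry | 170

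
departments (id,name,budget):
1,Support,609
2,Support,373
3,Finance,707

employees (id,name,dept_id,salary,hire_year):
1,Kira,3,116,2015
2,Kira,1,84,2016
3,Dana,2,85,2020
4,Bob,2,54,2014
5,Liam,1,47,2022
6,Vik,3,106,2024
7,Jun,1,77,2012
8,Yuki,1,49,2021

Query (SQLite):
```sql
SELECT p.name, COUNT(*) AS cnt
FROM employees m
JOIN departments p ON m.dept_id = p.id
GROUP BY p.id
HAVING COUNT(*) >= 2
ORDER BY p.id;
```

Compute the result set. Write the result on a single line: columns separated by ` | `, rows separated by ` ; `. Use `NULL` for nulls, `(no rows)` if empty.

Join each employees row to its departments via dept_id.
Group joined rows by departments.id; compute COUNT(*) per group.
HAVING: keep groups with count ≥ 2.
  1: ids {2, 5, 7, 8} → COUNT(*)=4
  2: ids {3, 4} → COUNT(*)=2
  3: ids {1, 6} → COUNT(*)=2

Support | 4 ; Support | 2 ; Finance | 2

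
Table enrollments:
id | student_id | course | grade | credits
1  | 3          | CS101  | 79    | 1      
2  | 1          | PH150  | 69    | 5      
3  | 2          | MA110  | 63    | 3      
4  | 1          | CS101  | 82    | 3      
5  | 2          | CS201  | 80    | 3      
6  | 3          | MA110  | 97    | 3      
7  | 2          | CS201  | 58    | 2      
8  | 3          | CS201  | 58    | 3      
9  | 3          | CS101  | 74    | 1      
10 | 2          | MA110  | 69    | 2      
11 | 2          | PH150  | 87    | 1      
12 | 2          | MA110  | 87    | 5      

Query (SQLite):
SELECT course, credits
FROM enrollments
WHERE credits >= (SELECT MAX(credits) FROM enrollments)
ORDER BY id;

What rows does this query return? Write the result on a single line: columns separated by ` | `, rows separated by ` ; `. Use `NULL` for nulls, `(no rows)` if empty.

PH150 | 5 ; MA110 | 5

Scalar subquery: MAX(credits) over all enrollments rows = 5.
Keep rows where credits >= that value.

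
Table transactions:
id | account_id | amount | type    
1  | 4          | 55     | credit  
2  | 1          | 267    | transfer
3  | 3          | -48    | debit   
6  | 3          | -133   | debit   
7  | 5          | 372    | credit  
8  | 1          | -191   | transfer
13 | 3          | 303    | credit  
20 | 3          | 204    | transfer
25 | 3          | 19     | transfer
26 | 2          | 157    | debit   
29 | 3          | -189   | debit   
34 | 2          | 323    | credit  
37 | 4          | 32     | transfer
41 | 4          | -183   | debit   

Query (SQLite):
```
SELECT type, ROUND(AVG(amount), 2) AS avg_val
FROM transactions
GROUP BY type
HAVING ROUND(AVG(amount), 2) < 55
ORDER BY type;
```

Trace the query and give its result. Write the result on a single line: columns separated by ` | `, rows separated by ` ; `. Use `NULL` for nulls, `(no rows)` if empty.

debit | -79.2

Partition transactions by type; compute ROUND(AVG(amount), 2) within each group.
HAVING: keep groups where ROUND(AVG(amount), 2) < 55.
  credit: ids {1, 7, 13, 34} → ROUND(AVG(amount), 2)=263.25
  debit: ids {3, 6, 26, 29, 41} → ROUND(AVG(amount), 2)=-79.2
  transfer: ids {2, 8, 20, 25, 37} → ROUND(AVG(amount), 2)=66.2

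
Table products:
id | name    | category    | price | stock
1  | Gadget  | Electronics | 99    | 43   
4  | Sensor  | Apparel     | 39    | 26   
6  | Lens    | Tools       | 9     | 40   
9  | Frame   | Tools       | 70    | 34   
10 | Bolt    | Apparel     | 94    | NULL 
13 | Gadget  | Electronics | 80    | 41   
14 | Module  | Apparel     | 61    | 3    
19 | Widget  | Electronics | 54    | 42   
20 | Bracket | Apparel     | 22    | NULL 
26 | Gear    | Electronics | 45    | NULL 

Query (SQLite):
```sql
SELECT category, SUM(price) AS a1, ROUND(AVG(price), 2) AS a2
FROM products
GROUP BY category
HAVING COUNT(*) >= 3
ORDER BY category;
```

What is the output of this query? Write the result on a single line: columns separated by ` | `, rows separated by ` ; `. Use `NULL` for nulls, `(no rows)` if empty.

Apparel | 216 | 54 ; Electronics | 278 | 69.5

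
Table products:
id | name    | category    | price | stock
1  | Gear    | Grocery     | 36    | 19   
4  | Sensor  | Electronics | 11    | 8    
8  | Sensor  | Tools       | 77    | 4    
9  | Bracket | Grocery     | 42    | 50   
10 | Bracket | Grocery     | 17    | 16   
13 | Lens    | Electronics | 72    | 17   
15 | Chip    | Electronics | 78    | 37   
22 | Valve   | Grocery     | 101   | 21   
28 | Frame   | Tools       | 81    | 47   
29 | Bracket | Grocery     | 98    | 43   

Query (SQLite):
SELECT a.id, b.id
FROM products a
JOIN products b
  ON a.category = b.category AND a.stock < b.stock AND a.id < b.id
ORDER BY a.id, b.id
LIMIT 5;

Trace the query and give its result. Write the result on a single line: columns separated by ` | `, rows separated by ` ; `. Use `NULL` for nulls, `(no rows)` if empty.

1 | 9 ; 1 | 22 ; 1 | 29 ; 4 | 13 ; 4 | 15

Pairs (a,b) with same category, a.stock < b.stock, a.id < b.id.
category groups: Electronics:{4,13,15} Grocery:{1,9,10,22,29} Tools:{8,28}
Ordered by (a.id, b.id); first 5.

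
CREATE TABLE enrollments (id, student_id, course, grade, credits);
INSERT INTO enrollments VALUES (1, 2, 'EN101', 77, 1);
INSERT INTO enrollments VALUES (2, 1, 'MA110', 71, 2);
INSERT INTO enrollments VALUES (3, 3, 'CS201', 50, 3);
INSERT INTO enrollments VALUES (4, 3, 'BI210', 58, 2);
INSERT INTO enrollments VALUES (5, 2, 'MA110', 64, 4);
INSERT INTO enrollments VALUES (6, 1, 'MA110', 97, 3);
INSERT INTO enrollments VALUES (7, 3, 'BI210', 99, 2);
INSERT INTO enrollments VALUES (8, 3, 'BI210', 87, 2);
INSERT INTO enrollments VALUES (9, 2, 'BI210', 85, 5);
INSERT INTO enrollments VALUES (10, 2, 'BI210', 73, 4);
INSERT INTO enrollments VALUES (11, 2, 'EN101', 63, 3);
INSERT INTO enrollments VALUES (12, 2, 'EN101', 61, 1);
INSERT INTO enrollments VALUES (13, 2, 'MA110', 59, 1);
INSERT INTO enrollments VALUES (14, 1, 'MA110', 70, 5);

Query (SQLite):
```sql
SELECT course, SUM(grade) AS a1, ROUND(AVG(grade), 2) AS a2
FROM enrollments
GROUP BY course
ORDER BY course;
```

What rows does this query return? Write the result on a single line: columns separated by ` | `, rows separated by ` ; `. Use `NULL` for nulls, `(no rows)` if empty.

BI210 | 402 | 80.4 ; CS201 | 50 | 50 ; EN101 | 201 | 67 ; MA110 | 361 | 72.2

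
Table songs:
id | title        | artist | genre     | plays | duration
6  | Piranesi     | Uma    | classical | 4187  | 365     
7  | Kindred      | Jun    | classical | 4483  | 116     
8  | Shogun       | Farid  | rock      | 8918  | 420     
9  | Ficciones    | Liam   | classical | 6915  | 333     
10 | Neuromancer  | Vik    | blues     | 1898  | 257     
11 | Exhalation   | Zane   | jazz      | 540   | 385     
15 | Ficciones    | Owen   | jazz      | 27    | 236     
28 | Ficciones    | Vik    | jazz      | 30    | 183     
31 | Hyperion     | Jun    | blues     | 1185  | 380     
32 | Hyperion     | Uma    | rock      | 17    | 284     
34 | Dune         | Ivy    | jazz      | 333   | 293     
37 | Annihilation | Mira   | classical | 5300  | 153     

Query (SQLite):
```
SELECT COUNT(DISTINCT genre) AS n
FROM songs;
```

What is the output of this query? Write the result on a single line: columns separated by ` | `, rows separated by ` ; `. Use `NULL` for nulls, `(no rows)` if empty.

4

Count distinct non-NULL genre values.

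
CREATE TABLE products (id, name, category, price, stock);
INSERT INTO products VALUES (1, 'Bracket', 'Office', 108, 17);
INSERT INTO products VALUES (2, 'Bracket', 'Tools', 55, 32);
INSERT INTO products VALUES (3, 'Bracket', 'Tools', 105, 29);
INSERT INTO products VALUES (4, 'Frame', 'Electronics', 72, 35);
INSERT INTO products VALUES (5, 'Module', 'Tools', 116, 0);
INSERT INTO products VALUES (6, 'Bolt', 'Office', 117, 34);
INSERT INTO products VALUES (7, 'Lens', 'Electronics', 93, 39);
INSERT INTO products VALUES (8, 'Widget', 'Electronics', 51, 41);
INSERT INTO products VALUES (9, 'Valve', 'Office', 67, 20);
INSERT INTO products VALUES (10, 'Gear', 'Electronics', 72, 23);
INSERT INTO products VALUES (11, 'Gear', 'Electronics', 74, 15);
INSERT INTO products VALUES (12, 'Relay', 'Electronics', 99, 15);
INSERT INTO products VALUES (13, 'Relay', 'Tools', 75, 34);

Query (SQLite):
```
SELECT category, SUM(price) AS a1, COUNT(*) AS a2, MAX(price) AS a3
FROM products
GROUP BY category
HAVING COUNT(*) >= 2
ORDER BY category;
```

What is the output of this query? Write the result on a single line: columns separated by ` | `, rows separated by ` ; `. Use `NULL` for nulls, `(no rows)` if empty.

Group products by category.
Per group compute: SUM(price), COUNT(*), MAX(price).
HAVING: drop groups with fewer than 2 rows.
  Electronics: ids {4, 7, 8, 10, 11, 12} → SUM(price)=461, COUNT(*)=6, MAX(price)=99
  Office: ids {1, 6, 9} → SUM(price)=292, COUNT(*)=3, MAX(price)=117
  Tools: ids {2, 3, 5, 13} → SUM(price)=351, COUNT(*)=4, MAX(price)=116

Electronics | 461 | 6 | 99 ; Office | 292 | 3 | 117 ; Tools | 351 | 4 | 116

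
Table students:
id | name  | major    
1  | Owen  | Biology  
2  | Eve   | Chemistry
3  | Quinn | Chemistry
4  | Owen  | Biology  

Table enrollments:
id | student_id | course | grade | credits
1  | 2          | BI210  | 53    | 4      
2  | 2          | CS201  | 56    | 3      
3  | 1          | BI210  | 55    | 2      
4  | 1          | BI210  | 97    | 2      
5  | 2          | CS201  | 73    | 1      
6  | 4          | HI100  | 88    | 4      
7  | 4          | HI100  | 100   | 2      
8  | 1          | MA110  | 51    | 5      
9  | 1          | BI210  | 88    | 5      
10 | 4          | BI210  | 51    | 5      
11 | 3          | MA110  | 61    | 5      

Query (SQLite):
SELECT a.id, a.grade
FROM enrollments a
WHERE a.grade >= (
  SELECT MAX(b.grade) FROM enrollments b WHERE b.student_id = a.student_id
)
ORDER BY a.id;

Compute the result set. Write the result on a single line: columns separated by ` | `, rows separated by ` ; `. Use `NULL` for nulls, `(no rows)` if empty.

4 | 97 ; 5 | 73 ; 7 | 100 ; 11 | 61

For each enrollments row a, compute MAX(grade) over rows sharing a.student_id.
Keep row a if a.grade >= that per-group MAX.
  student_id=1: MAX(grade) = 97
  student_id=2: MAX(grade) = 73
  student_id=3: MAX(grade) = 61
  student_id=4: MAX(grade) = 100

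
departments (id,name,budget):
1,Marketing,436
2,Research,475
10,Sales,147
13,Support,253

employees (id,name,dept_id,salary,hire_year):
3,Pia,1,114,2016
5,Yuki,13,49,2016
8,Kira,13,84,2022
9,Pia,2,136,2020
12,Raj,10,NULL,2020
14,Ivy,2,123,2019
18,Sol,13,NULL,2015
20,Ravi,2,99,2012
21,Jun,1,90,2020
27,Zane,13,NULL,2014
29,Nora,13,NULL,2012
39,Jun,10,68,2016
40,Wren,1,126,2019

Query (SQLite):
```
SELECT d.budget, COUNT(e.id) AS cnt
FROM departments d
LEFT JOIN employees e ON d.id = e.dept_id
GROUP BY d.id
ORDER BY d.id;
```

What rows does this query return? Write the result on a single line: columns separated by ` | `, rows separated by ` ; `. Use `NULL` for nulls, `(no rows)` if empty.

436 | 3 ; 475 | 3 ; 147 | 2 ; 253 | 5

LEFT JOIN keeps every departments row; unmatched ones get NULL for employees columns.
Group by departments.id and compute COUNT(e.id). COUNT(col) of an all-NULL group is 0.
  1: ids {3, 21, 40} → COUNT(e.id)=3
  2: ids {9, 14, 20} → COUNT(e.id)=3
  10: ids {12, 39} → COUNT(e.id)=2
  13: ids {5, 8, 18, 27, 29} → COUNT(e.id)=5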